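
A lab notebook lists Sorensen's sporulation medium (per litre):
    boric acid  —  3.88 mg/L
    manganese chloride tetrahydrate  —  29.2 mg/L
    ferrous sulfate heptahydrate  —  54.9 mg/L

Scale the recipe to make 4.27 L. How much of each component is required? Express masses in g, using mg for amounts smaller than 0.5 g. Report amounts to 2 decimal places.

Scale factor relative to 1 L: 4.27.
boric acid: 3.88 mg/L × 4.27 L = 16.57 mg
manganese chloride tetrahydrate: 29.2 mg/L × 4.27 L = 124.68 mg
ferrous sulfate heptahydrate: 54.9 mg/L × 4.27 L = 234.42 mg

boric acid 16.57 mg; manganese chloride tetrahydrate 124.68 mg; ferrous sulfate heptahydrate 234.42 mg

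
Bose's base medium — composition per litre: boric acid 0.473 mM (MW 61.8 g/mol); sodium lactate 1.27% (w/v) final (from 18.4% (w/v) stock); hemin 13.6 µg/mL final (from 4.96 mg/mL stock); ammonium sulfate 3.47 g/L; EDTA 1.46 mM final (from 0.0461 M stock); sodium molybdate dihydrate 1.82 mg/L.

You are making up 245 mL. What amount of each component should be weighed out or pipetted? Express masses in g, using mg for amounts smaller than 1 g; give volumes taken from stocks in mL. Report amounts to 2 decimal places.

boric acid 7.16 mg; sodium lactate 16.91 mL; hemin 0.67 mL; ammonium sulfate 850.15 mg; EDTA 7.76 mL; sodium molybdate dihydrate 0.45 mg

Working volume: 245 mL = 0.245 L.
boric acid: 0.473 mmol/L × 61.8 mg/mmol × 0.245 L = 7.16 mg
sodium lactate: C1V1 = C2V2 → 1.27% ÷ 18.4% × 245 mL = 16.91 mL
hemin: V = C2·V2/C1 = 13.6 µg/mL × 245 mL ÷ 4960 µg/mL = 0.67 mL
ammonium sulfate: 3.47 g/L × 0.245 L = 0.85015 g = 850.15 mg
EDTA: V = C2·V2/C1 = 1.46 mM × 245 mL ÷ 46.1 mM = 7.76 mL
sodium molybdate dihydrate: 1.82 mg/L × 0.245 L = 0.45 mg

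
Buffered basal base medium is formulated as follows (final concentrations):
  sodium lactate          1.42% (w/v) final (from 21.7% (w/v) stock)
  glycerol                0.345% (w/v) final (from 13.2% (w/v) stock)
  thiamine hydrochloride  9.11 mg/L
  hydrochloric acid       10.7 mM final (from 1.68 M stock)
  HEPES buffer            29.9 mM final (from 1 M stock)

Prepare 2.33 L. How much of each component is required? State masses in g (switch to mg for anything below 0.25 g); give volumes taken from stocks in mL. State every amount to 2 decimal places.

Scale factor relative to 1 L: 2.33.
sodium lactate: dilute stock: 1.42% ÷ 21.7% × 2330 mL = 152.47 mL
glycerol: V = C2·V2/C1 = 0.345% ÷ 13.2% × 2330 mL = 60.90 mL
thiamine hydrochloride: 9.11 mg/L × 2.33 L = 21.23 mg
hydrochloric acid: dilute stock: 10.7 mM × 2330 mL ÷ 1680 mM = 14.84 mL
HEPES buffer: dilute stock: 29.9 mM × 2330 mL ÷ 1000 mM = 69.67 mL

sodium lactate 152.47 mL; glycerol 60.90 mL; thiamine hydrochloride 21.23 mg; hydrochloric acid 14.84 mL; HEPES buffer 69.67 mL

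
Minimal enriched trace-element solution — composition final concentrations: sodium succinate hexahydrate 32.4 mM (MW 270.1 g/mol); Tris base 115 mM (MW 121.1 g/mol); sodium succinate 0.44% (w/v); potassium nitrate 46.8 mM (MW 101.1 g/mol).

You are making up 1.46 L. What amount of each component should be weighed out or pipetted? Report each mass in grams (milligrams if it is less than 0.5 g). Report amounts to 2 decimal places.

Scale factor relative to 1 L: 1.46.
sodium succinate hexahydrate: 32.4 mmol/L × 270.1 g/mol × 1.46 L ÷ 1000 = 12.78 g
Tris base: 115 mmol/L × 121.1 g/mol × 1.46 L ÷ 1000 = 20.33 g
sodium succinate: 0.44 g per 100 mL × 1460 mL ÷ 100 = 6.42 g
potassium nitrate: 46.8 mmol/L × 101.1 g/mol × 1.46 L ÷ 1000 = 6.91 g

sodium succinate hexahydrate 12.78 g; Tris base 20.33 g; sodium succinate 6.42 g; potassium nitrate 6.91 g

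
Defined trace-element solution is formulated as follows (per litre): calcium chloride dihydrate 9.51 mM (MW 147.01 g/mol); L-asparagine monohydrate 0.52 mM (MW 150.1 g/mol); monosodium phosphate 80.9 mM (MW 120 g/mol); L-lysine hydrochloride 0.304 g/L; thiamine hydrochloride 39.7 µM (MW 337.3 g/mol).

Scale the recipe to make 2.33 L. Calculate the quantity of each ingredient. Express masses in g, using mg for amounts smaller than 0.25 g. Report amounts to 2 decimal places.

calcium chloride dihydrate 3.26 g; L-asparagine monohydrate 181.86 mg; monosodium phosphate 22.62 g; L-lysine hydrochloride 0.71 g; thiamine hydrochloride 31.20 mg

Working volume: 2.33 L.
calcium chloride dihydrate: 9.51 mmol/L × 147.01 g/mol × 2.33 L ÷ 1000 = 3.26 g
L-asparagine monohydrate: 0.52 mmol/L × 150.1 mg/mmol × 2.33 L = 181.86 mg
monosodium phosphate: 80.9 mmol/L × 120 g/mol × 2.33 L ÷ 1000 = 22.62 g
L-lysine hydrochloride: 0.304 g/L × 2.33 L = 0.71 g
thiamine hydrochloride: 39.7 µmol/L × 337.3 g/mol × 2.33 L ÷ 1000 = 31.20 mg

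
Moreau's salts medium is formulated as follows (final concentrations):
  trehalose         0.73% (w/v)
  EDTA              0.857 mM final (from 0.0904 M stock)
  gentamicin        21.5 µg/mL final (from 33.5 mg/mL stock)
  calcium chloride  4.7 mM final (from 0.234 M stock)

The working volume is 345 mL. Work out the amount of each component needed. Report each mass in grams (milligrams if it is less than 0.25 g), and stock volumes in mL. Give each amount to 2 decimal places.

trehalose 2.52 g; EDTA 3.27 mL; gentamicin 0.22 mL; calcium chloride 6.93 mL

Working volume: 345 mL = 0.345 L.
trehalose: 0.73% w/v = 7.3 g/L → 7.3 × 0.345 L = 2.52 g
EDTA: V = C2·V2/C1 = 0.857 mM × 345 mL ÷ 90.4 mM = 3.27 mL
gentamicin: dilute stock: 21.5 µg/mL × 345 mL ÷ 33500 µg/mL = 0.22 mL
calcium chloride: C1V1 = C2V2 → 4.7 mM × 345 mL ÷ 234 mM = 6.93 mL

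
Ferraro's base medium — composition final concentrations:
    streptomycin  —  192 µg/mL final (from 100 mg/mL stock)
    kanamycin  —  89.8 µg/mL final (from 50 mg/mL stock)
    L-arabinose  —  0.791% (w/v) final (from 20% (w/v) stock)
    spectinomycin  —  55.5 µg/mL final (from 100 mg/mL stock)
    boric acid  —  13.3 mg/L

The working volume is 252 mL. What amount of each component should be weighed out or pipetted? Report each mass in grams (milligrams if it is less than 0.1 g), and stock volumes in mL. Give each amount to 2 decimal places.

Scale factor relative to 1 L: 0.252.
streptomycin: V = C2·V2/C1 = 192 µg/mL × 252 mL ÷ 100000 µg/mL = 0.48 mL
kanamycin: C1V1 = C2V2 → 89.8 µg/mL × 252 mL ÷ 50000 µg/mL = 0.45 mL
L-arabinose: V = C2·V2/C1 = 0.791% ÷ 20% × 252 mL = 9.97 mL
spectinomycin: V = C2·V2/C1 = 55.5 µg/mL × 252 mL ÷ 100000 µg/mL = 0.14 mL
boric acid: 13.3 mg/L × 0.252 L = 3.35 mg

streptomycin 0.48 mL; kanamycin 0.45 mL; L-arabinose 9.97 mL; spectinomycin 0.14 mL; boric acid 3.35 mg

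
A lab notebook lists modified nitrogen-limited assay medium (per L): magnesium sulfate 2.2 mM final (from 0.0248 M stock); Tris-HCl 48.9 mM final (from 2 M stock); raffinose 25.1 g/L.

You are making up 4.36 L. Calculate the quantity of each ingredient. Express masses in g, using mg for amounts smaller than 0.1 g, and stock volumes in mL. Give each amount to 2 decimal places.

Working volume: 4.36 L.
magnesium sulfate: C1V1 = C2V2 → 2.2 mM × 4360 mL ÷ 24.8 mM = 386.77 mL
Tris-HCl: dilute stock: 48.9 mM × 4360 mL ÷ 2000 mM = 106.60 mL
raffinose: 25.1 g/L × 4.36 L = 109.44 g

magnesium sulfate 386.77 mL; Tris-HCl 106.60 mL; raffinose 109.44 g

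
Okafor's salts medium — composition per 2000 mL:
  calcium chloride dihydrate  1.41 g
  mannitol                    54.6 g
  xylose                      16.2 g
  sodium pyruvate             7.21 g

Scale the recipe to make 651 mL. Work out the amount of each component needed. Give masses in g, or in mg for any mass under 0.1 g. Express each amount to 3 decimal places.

calcium chloride dihydrate 0.459 g; mannitol 17.772 g; xylose 5.273 g; sodium pyruvate 2.347 g

Ratio of target to recipe volume: 651 / 2000 = 0.3255.
calcium chloride dihydrate: 1.41 g × (651 mL / 2000 mL) = 0.459 g
mannitol: 54.6 g × (651 mL / 2000 mL) = 17.772 g
xylose: 16.2 g × (651 mL / 2000 mL) = 5.273 g
sodium pyruvate: 7.21 g × (651 mL / 2000 mL) = 2.347 g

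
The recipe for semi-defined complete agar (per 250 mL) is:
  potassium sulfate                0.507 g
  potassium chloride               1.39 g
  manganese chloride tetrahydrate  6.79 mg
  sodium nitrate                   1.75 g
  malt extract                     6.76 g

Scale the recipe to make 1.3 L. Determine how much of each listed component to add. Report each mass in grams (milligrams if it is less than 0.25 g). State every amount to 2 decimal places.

potassium sulfate 2.64 g; potassium chloride 7.23 g; manganese chloride tetrahydrate 35.31 mg; sodium nitrate 9.10 g; malt extract 35.15 g

Ratio of target to recipe volume: 1300 / 250 = 5.2.
potassium sulfate: 0.507 g × (1300 mL / 250 mL) = 2.64 g
potassium chloride: 1.39 g × (1300 mL / 250 mL) = 7.23 g
manganese chloride tetrahydrate: 6.79 mg × (1300 mL / 250 mL) = 35.31 mg
sodium nitrate: 1.75 g × (1300 mL / 250 mL) = 9.10 g
malt extract: 6.76 g × (1300 mL / 250 mL) = 35.15 g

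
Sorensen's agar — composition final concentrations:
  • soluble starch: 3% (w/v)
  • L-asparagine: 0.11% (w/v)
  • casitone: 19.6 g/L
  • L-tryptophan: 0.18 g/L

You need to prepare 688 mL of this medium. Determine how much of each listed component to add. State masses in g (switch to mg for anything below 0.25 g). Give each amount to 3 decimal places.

Target volume = 688 mL = 0.688 L.
soluble starch: 3% w/v = 30 g/L → 30 × 0.688 L = 20.640 g
L-asparagine: 0.11% w/v = 1.1 g/L → 1.1 × 0.688 L = 0.757 g
casitone: 19.6 g/L × 0.688 L = 13.485 g
L-tryptophan: 0.18 g/L × 0.688 L = 0.12384 g = 123.840 mg

soluble starch 20.640 g; L-asparagine 0.757 g; casitone 13.485 g; L-tryptophan 123.840 mg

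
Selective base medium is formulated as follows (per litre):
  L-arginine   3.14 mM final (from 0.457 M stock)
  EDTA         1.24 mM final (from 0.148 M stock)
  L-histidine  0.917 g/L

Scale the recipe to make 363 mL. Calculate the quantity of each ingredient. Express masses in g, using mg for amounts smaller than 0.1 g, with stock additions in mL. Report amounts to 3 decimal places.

L-arginine 2.494 mL; EDTA 3.041 mL; L-histidine 0.333 g

Target volume = 363 mL = 0.363 L.
L-arginine: dilute stock: 3.14 mM × 363 mL ÷ 457 mM = 2.494 mL
EDTA: dilute stock: 1.24 mM × 363 mL ÷ 148 mM = 3.041 mL
L-histidine: 0.917 g/L × 0.363 L = 0.333 g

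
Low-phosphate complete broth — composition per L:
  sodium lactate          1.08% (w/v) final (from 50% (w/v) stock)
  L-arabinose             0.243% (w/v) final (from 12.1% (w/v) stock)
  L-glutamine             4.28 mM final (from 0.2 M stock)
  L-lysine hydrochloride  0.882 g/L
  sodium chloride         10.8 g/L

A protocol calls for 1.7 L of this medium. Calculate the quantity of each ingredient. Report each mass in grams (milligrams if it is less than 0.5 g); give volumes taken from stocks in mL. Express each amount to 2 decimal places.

Working volume: 1.7 L.
sodium lactate: dilute stock: 1.08% ÷ 50% × 1700 mL = 36.72 mL
L-arabinose: dilute stock: 0.243% ÷ 12.1% × 1700 mL = 34.14 mL
L-glutamine: C1V1 = C2V2 → 4.28 mM × 1700 mL ÷ 200 mM = 36.38 mL
L-lysine hydrochloride: 0.882 g/L × 1.7 L = 1.50 g
sodium chloride: 10.8 g/L × 1.7 L = 18.36 g

sodium lactate 36.72 mL; L-arabinose 34.14 mL; L-glutamine 36.38 mL; L-lysine hydrochloride 1.50 g; sodium chloride 18.36 g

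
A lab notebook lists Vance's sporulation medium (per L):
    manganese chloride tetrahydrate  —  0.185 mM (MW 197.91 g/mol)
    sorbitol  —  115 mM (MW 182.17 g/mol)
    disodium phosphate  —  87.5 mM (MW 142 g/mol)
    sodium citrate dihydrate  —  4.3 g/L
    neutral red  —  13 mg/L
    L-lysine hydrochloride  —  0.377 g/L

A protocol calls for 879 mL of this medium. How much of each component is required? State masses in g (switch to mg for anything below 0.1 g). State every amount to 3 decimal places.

Target volume = 879 mL = 0.879 L.
manganese chloride tetrahydrate: 0.185 mmol/L × 197.91 mg/mmol × 0.879 L = 32.183 mg
sorbitol: 115 mmol/L × 182.17 g/mol × 0.879 L ÷ 1000 = 18.415 g
disodium phosphate: 87.5 mmol/L × 142 g/mol × 0.879 L ÷ 1000 = 10.922 g
sodium citrate dihydrate: 4.3 g/L × 0.879 L = 3.780 g
neutral red: 13 mg/L × 0.879 L = 11.427 mg
L-lysine hydrochloride: 0.377 g/L × 0.879 L = 0.331 g

manganese chloride tetrahydrate 32.183 mg; sorbitol 18.415 g; disodium phosphate 10.922 g; sodium citrate dihydrate 3.780 g; neutral red 11.427 mg; L-lysine hydrochloride 0.331 g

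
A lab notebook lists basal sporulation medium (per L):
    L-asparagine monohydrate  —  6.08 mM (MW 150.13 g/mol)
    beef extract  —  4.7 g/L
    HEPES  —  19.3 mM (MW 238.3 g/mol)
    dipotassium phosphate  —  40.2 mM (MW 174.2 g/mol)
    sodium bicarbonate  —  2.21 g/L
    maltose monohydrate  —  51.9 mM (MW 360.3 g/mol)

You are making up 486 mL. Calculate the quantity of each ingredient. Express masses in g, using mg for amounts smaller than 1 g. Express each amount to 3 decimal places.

Working volume: 486 mL = 0.486 L.
L-asparagine monohydrate: 6.08 mmol/L × 150.13 mg/mmol × 0.486 L = 443.616 mg
beef extract: 4.7 g/L × 0.486 L = 2.284 g
HEPES: 19.3 mmol/L × 238.3 g/mol × 0.486 L ÷ 1000 = 2.235 g
dipotassium phosphate: 40.2 mmol/L × 174.2 g/mol × 0.486 L ÷ 1000 = 3.403 g
sodium bicarbonate: 2.21 g/L × 0.486 L = 1.074 g
maltose monohydrate: 51.9 mmol/L × 360.3 g/mol × 0.486 L ÷ 1000 = 9.088 g

L-asparagine monohydrate 443.616 mg; beef extract 2.284 g; HEPES 2.235 g; dipotassium phosphate 3.403 g; sodium bicarbonate 1.074 g; maltose monohydrate 9.088 g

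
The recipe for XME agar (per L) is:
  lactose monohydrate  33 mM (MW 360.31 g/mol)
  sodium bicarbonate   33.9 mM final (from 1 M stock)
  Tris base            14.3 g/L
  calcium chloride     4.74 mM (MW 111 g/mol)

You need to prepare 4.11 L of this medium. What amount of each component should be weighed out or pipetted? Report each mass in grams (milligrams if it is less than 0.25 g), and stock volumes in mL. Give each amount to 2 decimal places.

Working volume: 4.11 L.
lactose monohydrate: 33 mmol/L × 360.31 g/mol × 4.11 L ÷ 1000 = 48.87 g
sodium bicarbonate: dilute stock: 33.9 mM × 4110 mL ÷ 1000 mM = 139.33 mL
Tris base: 14.3 g/L × 4.11 L = 58.77 g
calcium chloride: 4.74 mmol/L × 111 g/mol × 4.11 L ÷ 1000 = 2.16 g

lactose monohydrate 48.87 g; sodium bicarbonate 139.33 mL; Tris base 58.77 g; calcium chloride 2.16 g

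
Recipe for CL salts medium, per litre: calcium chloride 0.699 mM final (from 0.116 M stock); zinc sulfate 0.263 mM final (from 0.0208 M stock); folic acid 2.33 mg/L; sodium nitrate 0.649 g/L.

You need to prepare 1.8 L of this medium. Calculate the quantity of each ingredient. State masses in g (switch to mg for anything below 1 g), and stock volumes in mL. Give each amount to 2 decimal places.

calcium chloride 10.85 mL; zinc sulfate 22.76 mL; folic acid 4.19 mg; sodium nitrate 1.17 g

Working volume: 1.8 L.
calcium chloride: C1V1 = C2V2 → 0.699 mM × 1800 mL ÷ 116 mM = 10.85 mL
zinc sulfate: C1V1 = C2V2 → 0.263 mM × 1800 mL ÷ 20.8 mM = 22.76 mL
folic acid: 2.33 mg/L × 1.8 L = 4.19 mg
sodium nitrate: 0.649 g/L × 1.8 L = 1.17 g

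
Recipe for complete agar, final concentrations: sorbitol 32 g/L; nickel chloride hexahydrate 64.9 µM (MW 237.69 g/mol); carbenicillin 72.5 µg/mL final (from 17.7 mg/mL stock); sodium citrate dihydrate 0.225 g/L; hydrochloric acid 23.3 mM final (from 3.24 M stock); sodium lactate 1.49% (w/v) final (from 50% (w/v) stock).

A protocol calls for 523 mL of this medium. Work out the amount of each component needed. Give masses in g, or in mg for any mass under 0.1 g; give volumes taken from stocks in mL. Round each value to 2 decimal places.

Scale factor relative to 1 L: 0.523.
sorbitol: 32 g/L × 0.523 L = 16.74 g
nickel chloride hexahydrate: 64.9 µmol/L × 237.69 g/mol × 0.523 L ÷ 1000 = 8.07 mg
carbenicillin: C1V1 = C2V2 → 72.5 µg/mL × 523 mL ÷ 17700 µg/mL = 2.14 mL
sodium citrate dihydrate: 0.225 g/L × 0.523 L = 0.12 g
hydrochloric acid: dilute stock: 23.3 mM × 523 mL ÷ 3240 mM = 3.76 mL
sodium lactate: V = C2·V2/C1 = 1.49% ÷ 50% × 523 mL = 15.59 mL

sorbitol 16.74 g; nickel chloride hexahydrate 8.07 mg; carbenicillin 2.14 mL; sodium citrate dihydrate 0.12 g; hydrochloric acid 3.76 mL; sodium lactate 15.59 mL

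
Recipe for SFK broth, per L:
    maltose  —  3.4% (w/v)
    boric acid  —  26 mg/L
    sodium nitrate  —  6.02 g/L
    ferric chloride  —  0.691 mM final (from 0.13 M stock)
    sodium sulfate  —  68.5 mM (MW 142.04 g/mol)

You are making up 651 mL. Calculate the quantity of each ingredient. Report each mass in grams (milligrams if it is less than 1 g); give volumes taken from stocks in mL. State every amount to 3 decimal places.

maltose 22.134 g; boric acid 16.926 mg; sodium nitrate 3.919 g; ferric chloride 3.460 mL; sodium sulfate 6.334 g

Working volume: 651 mL = 0.651 L.
maltose: 3.4 g per 100 mL × 651 mL ÷ 100 = 22.134 g
boric acid: 26 mg/L × 0.651 L = 16.926 mg
sodium nitrate: 6.02 g/L × 0.651 L = 3.919 g
ferric chloride: V = C2·V2/C1 = 0.691 mM × 651 mL ÷ 130 mM = 3.460 mL
sodium sulfate: 68.5 mmol/L × 142.04 g/mol × 0.651 L ÷ 1000 = 6.334 g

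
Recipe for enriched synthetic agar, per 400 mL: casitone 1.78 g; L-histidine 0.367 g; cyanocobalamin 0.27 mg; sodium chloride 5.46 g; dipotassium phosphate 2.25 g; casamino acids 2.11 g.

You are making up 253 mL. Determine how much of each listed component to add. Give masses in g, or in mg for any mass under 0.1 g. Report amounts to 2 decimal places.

casitone 1.13 g; L-histidine 0.23 g; cyanocobalamin 0.17 mg; sodium chloride 3.45 g; dipotassium phosphate 1.42 g; casamino acids 1.33 g

Ratio of target to recipe volume: 253 / 400 = 0.6325.
casitone: 1.78 g × (253 mL / 400 mL) = 1.13 g
L-histidine: 0.367 g × (253 mL / 400 mL) = 0.23 g
cyanocobalamin: 0.27 mg × (253 mL / 400 mL) = 0.17 mg
sodium chloride: 5.46 g × (253 mL / 400 mL) = 3.45 g
dipotassium phosphate: 2.25 g × (253 mL / 400 mL) = 1.42 g
casamino acids: 2.11 g × (253 mL / 400 mL) = 1.33 g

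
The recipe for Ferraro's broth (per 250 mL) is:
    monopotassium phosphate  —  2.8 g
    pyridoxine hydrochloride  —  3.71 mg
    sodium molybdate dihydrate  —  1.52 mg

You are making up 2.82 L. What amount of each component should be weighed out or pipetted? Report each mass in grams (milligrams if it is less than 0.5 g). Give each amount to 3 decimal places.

Scale factor = 2820 mL / 250 mL = 11.28.
monopotassium phosphate: 2.8 g × (2820 mL / 250 mL) = 31.584 g
pyridoxine hydrochloride: 3.71 mg × (2820 mL / 250 mL) = 41.849 mg
sodium molybdate dihydrate: 1.52 mg × (2820 mL / 250 mL) = 17.146 mg

monopotassium phosphate 31.584 g; pyridoxine hydrochloride 41.849 mg; sodium molybdate dihydrate 17.146 mg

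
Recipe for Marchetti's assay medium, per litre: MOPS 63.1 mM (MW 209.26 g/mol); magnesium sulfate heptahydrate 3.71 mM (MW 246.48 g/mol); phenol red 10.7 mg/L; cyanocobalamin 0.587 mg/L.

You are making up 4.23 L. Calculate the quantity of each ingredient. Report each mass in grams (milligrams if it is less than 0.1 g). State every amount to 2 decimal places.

Scale factor relative to 1 L: 4.23.
MOPS: 63.1 mmol/L × 209.26 g/mol × 4.23 L ÷ 1000 = 55.85 g
magnesium sulfate heptahydrate: 3.71 mmol/L × 246.48 g/mol × 4.23 L ÷ 1000 = 3.87 g
phenol red: 10.7 mg/L × 4.23 L = 45.26 mg
cyanocobalamin: 0.587 mg/L × 4.23 L = 2.48 mg

MOPS 55.85 g; magnesium sulfate heptahydrate 3.87 g; phenol red 45.26 mg; cyanocobalamin 2.48 mg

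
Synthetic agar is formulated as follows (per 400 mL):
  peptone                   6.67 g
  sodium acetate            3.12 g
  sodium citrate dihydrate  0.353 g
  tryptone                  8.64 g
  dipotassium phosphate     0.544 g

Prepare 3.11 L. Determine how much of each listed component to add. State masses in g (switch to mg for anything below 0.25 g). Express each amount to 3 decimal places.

peptone 51.859 g; sodium acetate 24.258 g; sodium citrate dihydrate 2.745 g; tryptone 67.176 g; dipotassium phosphate 4.230 g

Scale factor = 3110 mL / 400 mL = 7.775.
peptone: 6.67 g × (3110 mL / 400 mL) = 51.859 g
sodium acetate: 3.12 g × (3110 mL / 400 mL) = 24.258 g
sodium citrate dihydrate: 0.353 g × (3110 mL / 400 mL) = 2.745 g
tryptone: 8.64 g × (3110 mL / 400 mL) = 67.176 g
dipotassium phosphate: 0.544 g × (3110 mL / 400 mL) = 4.230 g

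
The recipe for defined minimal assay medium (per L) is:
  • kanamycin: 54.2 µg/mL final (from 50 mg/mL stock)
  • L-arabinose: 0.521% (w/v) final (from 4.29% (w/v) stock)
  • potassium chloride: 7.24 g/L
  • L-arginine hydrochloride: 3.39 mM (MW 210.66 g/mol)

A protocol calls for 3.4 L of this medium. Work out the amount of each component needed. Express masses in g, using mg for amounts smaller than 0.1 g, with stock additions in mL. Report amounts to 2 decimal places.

kanamycin 3.69 mL; L-arabinose 412.91 mL; potassium chloride 24.62 g; L-arginine hydrochloride 2.43 g

Working volume: 3.4 L.
kanamycin: V = C2·V2/C1 = 54.2 µg/mL × 3400 mL ÷ 50000 µg/mL = 3.69 mL
L-arabinose: dilute stock: 0.521% ÷ 4.29% × 3400 mL = 412.91 mL
potassium chloride: 7.24 g/L × 3.4 L = 24.62 g
L-arginine hydrochloride: 3.39 mmol/L × 210.66 g/mol × 3.4 L ÷ 1000 = 2.43 g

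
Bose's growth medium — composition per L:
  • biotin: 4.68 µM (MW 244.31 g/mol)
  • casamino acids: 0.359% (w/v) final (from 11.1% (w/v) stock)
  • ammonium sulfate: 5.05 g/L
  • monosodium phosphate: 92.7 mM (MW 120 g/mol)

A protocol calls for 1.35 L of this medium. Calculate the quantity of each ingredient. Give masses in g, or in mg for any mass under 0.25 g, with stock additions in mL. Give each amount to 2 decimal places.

biotin 1.54 mg; casamino acids 43.66 mL; ammonium sulfate 6.82 g; monosodium phosphate 15.02 g

Working volume: 1.35 L.
biotin: 4.68 µmol/L × 244.31 g/mol × 1.35 L ÷ 1000 = 1.54 mg
casamino acids: V = C2·V2/C1 = 0.359% ÷ 11.1% × 1350 mL = 43.66 mL
ammonium sulfate: 5.05 g/L × 1.35 L = 6.82 g
monosodium phosphate: 92.7 mmol/L × 120 g/mol × 1.35 L ÷ 1000 = 15.02 g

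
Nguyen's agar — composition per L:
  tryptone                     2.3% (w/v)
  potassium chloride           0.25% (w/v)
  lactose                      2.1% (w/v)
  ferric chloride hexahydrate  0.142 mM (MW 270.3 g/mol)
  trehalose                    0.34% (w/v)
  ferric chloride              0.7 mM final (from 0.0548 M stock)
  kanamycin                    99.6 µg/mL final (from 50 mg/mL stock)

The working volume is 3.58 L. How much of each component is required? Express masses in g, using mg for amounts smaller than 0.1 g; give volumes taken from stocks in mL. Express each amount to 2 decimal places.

Working volume: 3.58 L.
tryptone: 2.3% w/v = 23 g/L → 23 × 3.58 L = 82.34 g
potassium chloride: 0.25 g per 100 mL × 3580 mL ÷ 100 = 8.95 g
lactose: 2.1 g per 100 mL × 3580 mL ÷ 100 = 75.18 g
ferric chloride hexahydrate: 0.142 mmol/L × 270.3 g/mol × 3.58 L ÷ 1000 = 0.14 g
trehalose: 0.34% w/v = 3.4 g/L → 3.4 × 3.58 L = 12.17 g
ferric chloride: C1V1 = C2V2 → 0.7 mM × 3580 mL ÷ 54.8 mM = 45.73 mL
kanamycin: V = C2·V2/C1 = 99.6 µg/mL × 3580 mL ÷ 50000 µg/mL = 7.13 mL

tryptone 82.34 g; potassium chloride 8.95 g; lactose 75.18 g; ferric chloride hexahydrate 0.14 g; trehalose 12.17 g; ferric chloride 45.73 mL; kanamycin 7.13 mL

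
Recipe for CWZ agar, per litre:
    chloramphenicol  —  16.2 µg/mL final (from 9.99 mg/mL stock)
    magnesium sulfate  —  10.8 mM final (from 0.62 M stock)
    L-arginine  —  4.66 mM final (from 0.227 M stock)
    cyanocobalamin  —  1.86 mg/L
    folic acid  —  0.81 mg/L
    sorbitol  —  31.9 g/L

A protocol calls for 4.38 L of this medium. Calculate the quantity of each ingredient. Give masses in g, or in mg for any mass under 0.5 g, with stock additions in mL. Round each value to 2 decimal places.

chloramphenicol 7.10 mL; magnesium sulfate 76.30 mL; L-arginine 89.92 mL; cyanocobalamin 8.15 mg; folic acid 3.55 mg; sorbitol 139.72 g

Scale factor relative to 1 L: 4.38.
chloramphenicol: C1V1 = C2V2 → 16.2 µg/mL × 4380 mL ÷ 9990 µg/mL = 7.10 mL
magnesium sulfate: V = C2·V2/C1 = 10.8 mM × 4380 mL ÷ 620 mM = 76.30 mL
L-arginine: C1V1 = C2V2 → 4.66 mM × 4380 mL ÷ 227 mM = 89.92 mL
cyanocobalamin: 1.86 mg/L × 4.38 L = 8.15 mg
folic acid: 0.81 mg/L × 4.38 L = 3.55 mg
sorbitol: 31.9 g/L × 4.38 L = 139.72 g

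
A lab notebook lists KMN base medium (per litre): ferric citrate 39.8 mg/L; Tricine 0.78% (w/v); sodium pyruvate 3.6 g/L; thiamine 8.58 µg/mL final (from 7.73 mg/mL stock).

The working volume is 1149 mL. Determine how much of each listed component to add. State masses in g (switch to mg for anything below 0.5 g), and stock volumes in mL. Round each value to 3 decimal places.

ferric citrate 45.730 mg; Tricine 8.962 g; sodium pyruvate 4.136 g; thiamine 1.275 mL

Scale factor relative to 1 L: 1.149.
ferric citrate: 39.8 mg/L × 1.149 L = 45.730 mg
Tricine: 0.78% w/v = 7.8 g/L → 7.8 × 1.149 L = 8.962 g
sodium pyruvate: 3.6 g/L × 1.149 L = 4.136 g
thiamine: V = C2·V2/C1 = 8.58 µg/mL × 1149 mL ÷ 7730 µg/mL = 1.275 mL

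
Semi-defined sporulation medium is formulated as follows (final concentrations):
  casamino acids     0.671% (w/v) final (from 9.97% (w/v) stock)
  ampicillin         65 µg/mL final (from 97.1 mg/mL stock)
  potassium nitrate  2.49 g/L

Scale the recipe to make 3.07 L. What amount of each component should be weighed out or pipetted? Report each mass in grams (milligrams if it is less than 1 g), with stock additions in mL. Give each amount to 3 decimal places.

casamino acids 206.617 mL; ampicillin 2.055 mL; potassium nitrate 7.644 g

Scale factor relative to 1 L: 3.07.
casamino acids: dilute stock: 0.671% ÷ 9.97% × 3070 mL = 206.617 mL
ampicillin: C1V1 = C2V2 → 65 µg/mL × 3070 mL ÷ 97100 µg/mL = 2.055 mL
potassium nitrate: 2.49 g/L × 3.07 L = 7.644 g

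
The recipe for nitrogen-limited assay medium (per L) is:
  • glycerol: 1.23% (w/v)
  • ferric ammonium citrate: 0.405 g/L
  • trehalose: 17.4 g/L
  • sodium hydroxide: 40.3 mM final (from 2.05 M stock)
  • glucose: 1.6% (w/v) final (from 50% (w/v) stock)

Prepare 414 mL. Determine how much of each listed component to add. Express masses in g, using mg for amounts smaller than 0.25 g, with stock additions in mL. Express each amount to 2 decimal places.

Working volume: 414 mL = 0.414 L.
glycerol: 1.23% w/v = 12.3 g/L → 12.3 × 0.414 L = 5.09 g
ferric ammonium citrate: 0.405 g/L × 0.414 L = 0.16767 g = 167.67 mg
trehalose: 17.4 g/L × 0.414 L = 7.20 g
sodium hydroxide: dilute stock: 40.3 mM × 414 mL ÷ 2050 mM = 8.14 mL
glucose: V = C2·V2/C1 = 1.6% ÷ 50% × 414 mL = 13.25 mL

glycerol 5.09 g; ferric ammonium citrate 167.67 mg; trehalose 7.20 g; sodium hydroxide 8.14 mL; glucose 13.25 mL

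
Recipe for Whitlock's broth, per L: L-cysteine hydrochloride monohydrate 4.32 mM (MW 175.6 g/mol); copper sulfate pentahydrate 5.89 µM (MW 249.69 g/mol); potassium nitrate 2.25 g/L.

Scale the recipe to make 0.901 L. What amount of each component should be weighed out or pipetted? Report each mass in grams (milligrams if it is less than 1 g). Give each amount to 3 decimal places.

Working volume: 0.901 L.
L-cysteine hydrochloride monohydrate: 4.32 mmol/L × 175.6 mg/mmol × 0.901 L = 683.491 mg
copper sulfate pentahydrate: 5.89 µmol/L × 249.69 g/mol × 0.901 L ÷ 1000 = 1.325 mg
potassium nitrate: 2.25 g/L × 0.901 L = 2.027 g

L-cysteine hydrochloride monohydrate 683.491 mg; copper sulfate pentahydrate 1.325 mg; potassium nitrate 2.027 g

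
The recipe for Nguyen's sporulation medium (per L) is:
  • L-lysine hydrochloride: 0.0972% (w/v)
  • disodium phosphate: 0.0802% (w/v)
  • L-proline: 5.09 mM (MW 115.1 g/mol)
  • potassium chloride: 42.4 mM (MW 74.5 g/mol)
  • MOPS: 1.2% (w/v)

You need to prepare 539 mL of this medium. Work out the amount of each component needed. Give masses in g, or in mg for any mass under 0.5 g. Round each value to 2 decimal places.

L-lysine hydrochloride 0.52 g; disodium phosphate 432.28 mg; L-proline 315.78 mg; potassium chloride 1.70 g; MOPS 6.47 g

Scale factor relative to 1 L: 0.539.
L-lysine hydrochloride: 0.0972% w/v = 0.972 g/L → 0.972 × 0.539 L = 0.52 g
disodium phosphate: 0.0802 g per 100 mL × 539 mL ÷ 100 = 0.432278 g = 432.28 mg
L-proline: 5.09 mmol/L × 115.1 mg/mmol × 0.539 L = 315.78 mg
potassium chloride: 42.4 mmol/L × 74.5 g/mol × 0.539 L ÷ 1000 = 1.70 g
MOPS: 1.2% w/v = 12 g/L → 12 × 0.539 L = 6.47 g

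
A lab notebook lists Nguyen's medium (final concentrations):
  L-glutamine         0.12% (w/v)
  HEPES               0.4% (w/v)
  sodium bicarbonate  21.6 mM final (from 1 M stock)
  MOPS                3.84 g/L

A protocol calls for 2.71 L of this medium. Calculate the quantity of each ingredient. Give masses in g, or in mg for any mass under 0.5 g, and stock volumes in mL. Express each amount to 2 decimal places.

Working volume: 2.71 L.
L-glutamine: 0.12 g per 100 mL × 2710 mL ÷ 100 = 3.25 g
HEPES: 0.4 g per 100 mL × 2710 mL ÷ 100 = 10.84 g
sodium bicarbonate: C1V1 = C2V2 → 21.6 mM × 2710 mL ÷ 1000 mM = 58.54 mL
MOPS: 3.84 g/L × 2.71 L = 10.41 g

L-glutamine 3.25 g; HEPES 10.84 g; sodium bicarbonate 58.54 mL; MOPS 10.41 g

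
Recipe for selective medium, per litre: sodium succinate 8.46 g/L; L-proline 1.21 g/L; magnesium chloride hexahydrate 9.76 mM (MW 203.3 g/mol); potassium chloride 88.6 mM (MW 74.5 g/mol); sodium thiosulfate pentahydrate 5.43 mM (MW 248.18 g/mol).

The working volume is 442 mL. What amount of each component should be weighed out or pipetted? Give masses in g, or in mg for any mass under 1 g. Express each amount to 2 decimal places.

Working volume: 442 mL = 0.442 L.
sodium succinate: 8.46 g/L × 0.442 L = 3.74 g
L-proline: 1.21 g/L × 0.442 L = 0.53482 g = 534.82 mg
magnesium chloride hexahydrate: 9.76 mmol/L × 203.3 mg/mmol × 0.442 L = 877.02 mg
potassium chloride: 88.6 mmol/L × 74.5 g/mol × 0.442 L ÷ 1000 = 2.92 g
sodium thiosulfate pentahydrate: 5.43 mmol/L × 248.18 mg/mmol × 0.442 L = 595.65 mg

sodium succinate 3.74 g; L-proline 534.82 mg; magnesium chloride hexahydrate 877.02 mg; potassium chloride 2.92 g; sodium thiosulfate pentahydrate 595.65 mg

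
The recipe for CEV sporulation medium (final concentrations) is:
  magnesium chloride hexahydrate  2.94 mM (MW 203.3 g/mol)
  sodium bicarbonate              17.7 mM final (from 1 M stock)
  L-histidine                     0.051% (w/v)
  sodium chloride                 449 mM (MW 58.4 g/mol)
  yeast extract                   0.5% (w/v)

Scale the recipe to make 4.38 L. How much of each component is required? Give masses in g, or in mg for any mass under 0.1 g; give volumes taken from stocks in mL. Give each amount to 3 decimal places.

magnesium chloride hexahydrate 2.618 g; sodium bicarbonate 77.526 mL; L-histidine 2.234 g; sodium chloride 114.851 g; yeast extract 21.900 g

Working volume: 4.38 L.
magnesium chloride hexahydrate: 2.94 mmol/L × 203.3 g/mol × 4.38 L ÷ 1000 = 2.618 g
sodium bicarbonate: dilute stock: 17.7 mM × 4380 mL ÷ 1000 mM = 77.526 mL
L-histidine: 0.051 g per 100 mL × 4380 mL ÷ 100 = 2.234 g
sodium chloride: 449 mmol/L × 58.4 g/mol × 4.38 L ÷ 1000 = 114.851 g
yeast extract: 0.5 g per 100 mL × 4380 mL ÷ 100 = 21.900 g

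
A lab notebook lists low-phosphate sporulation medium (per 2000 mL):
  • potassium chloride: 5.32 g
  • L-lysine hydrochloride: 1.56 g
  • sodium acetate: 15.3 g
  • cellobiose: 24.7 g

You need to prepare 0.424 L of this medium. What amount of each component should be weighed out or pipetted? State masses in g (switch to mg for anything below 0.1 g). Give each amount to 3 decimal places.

Scale factor = 424 mL / 2000 mL = 0.212.
potassium chloride: 5.32 g × (424 mL / 2000 mL) = 1.128 g
L-lysine hydrochloride: 1.56 g × (424 mL / 2000 mL) = 0.331 g
sodium acetate: 15.3 g × (424 mL / 2000 mL) = 3.244 g
cellobiose: 24.7 g × (424 mL / 2000 mL) = 5.236 g

potassium chloride 1.128 g; L-lysine hydrochloride 0.331 g; sodium acetate 3.244 g; cellobiose 5.236 g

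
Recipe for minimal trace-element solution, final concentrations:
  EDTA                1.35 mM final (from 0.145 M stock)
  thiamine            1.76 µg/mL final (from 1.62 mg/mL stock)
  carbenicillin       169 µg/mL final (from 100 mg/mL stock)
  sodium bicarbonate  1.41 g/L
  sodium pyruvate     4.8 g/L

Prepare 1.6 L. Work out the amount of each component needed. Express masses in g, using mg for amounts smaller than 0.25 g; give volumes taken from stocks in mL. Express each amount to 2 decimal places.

Working volume: 1.6 L.
EDTA: V = C2·V2/C1 = 1.35 mM × 1600 mL ÷ 145 mM = 14.90 mL
thiamine: C1V1 = C2V2 → 1.76 µg/mL × 1600 mL ÷ 1620 µg/mL = 1.74 mL
carbenicillin: V = C2·V2/C1 = 169 µg/mL × 1600 mL ÷ 100000 µg/mL = 2.70 mL
sodium bicarbonate: 1.41 g/L × 1.6 L = 2.26 g
sodium pyruvate: 4.8 g/L × 1.6 L = 7.68 g

EDTA 14.90 mL; thiamine 1.74 mL; carbenicillin 2.70 mL; sodium bicarbonate 2.26 g; sodium pyruvate 7.68 g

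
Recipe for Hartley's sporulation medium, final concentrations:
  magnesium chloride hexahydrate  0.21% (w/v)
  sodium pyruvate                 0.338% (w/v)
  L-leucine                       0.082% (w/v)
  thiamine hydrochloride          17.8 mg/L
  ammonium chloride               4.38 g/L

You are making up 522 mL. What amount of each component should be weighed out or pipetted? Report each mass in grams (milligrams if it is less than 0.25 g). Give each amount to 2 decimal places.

Target volume = 522 mL = 0.522 L.
magnesium chloride hexahydrate: 0.21% w/v = 2.1 g/L → 2.1 × 0.522 L = 1.10 g
sodium pyruvate: 0.338 g per 100 mL × 522 mL ÷ 100 = 1.76 g
L-leucine: 0.082% w/v = 0.82 g/L → 0.82 × 0.522 L = 0.43 g
thiamine hydrochloride: 17.8 mg/L × 0.522 L = 9.29 mg
ammonium chloride: 4.38 g/L × 0.522 L = 2.29 g

magnesium chloride hexahydrate 1.10 g; sodium pyruvate 1.76 g; L-leucine 0.43 g; thiamine hydrochloride 9.29 mg; ammonium chloride 2.29 g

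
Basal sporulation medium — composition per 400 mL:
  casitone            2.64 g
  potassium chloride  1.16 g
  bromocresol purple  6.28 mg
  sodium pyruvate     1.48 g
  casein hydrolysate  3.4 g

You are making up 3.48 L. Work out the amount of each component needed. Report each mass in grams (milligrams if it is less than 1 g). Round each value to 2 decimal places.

casitone 22.97 g; potassium chloride 10.09 g; bromocresol purple 54.64 mg; sodium pyruvate 12.88 g; casein hydrolysate 29.58 g

Ratio of target to recipe volume: 3480 / 400 = 8.7.
casitone: 2.64 g × (3480 mL / 400 mL) = 22.97 g
potassium chloride: 1.16 g × (3480 mL / 400 mL) = 10.09 g
bromocresol purple: 6.28 mg × (3480 mL / 400 mL) = 54.64 mg
sodium pyruvate: 1.48 g × (3480 mL / 400 mL) = 12.88 g
casein hydrolysate: 3.4 g × (3480 mL / 400 mL) = 29.58 g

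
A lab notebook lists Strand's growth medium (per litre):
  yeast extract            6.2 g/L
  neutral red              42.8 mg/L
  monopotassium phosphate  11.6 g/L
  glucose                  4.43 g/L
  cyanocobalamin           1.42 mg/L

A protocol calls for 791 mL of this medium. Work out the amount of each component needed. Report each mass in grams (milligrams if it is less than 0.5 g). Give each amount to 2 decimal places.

yeast extract 4.90 g; neutral red 33.85 mg; monopotassium phosphate 9.18 g; glucose 3.50 g; cyanocobalamin 1.12 mg

Working volume: 791 mL = 0.791 L.
yeast extract: 6.2 g/L × 0.791 L = 4.90 g
neutral red: 42.8 mg/L × 0.791 L = 33.85 mg
monopotassium phosphate: 11.6 g/L × 0.791 L = 9.18 g
glucose: 4.43 g/L × 0.791 L = 3.50 g
cyanocobalamin: 1.42 mg/L × 0.791 L = 1.12 mg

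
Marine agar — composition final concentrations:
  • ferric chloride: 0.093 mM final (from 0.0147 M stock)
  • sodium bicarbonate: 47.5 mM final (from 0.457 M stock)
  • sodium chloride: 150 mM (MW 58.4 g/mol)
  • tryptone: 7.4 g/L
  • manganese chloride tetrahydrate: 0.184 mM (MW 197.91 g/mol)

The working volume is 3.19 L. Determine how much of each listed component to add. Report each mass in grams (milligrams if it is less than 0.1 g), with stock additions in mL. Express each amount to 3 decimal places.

ferric chloride 20.182 mL; sodium bicarbonate 331.565 mL; sodium chloride 27.944 g; tryptone 23.606 g; manganese chloride tetrahydrate 0.116 g

Scale factor relative to 1 L: 3.19.
ferric chloride: V = C2·V2/C1 = 0.093 mM × 3190 mL ÷ 14.7 mM = 20.182 mL
sodium bicarbonate: V = C2·V2/C1 = 47.5 mM × 3190 mL ÷ 457 mM = 331.565 mL
sodium chloride: 150 mmol/L × 58.4 g/mol × 3.19 L ÷ 1000 = 27.944 g
tryptone: 7.4 g/L × 3.19 L = 23.606 g
manganese chloride tetrahydrate: 0.184 mmol/L × 197.91 g/mol × 3.19 L ÷ 1000 = 0.116 g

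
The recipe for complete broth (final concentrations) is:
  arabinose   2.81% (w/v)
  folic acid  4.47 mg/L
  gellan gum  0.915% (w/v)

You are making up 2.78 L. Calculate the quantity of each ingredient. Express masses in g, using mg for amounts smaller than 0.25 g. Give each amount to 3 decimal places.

Working volume: 2.78 L.
arabinose: 2.81 g per 100 mL × 2780 mL ÷ 100 = 78.118 g
folic acid: 4.47 mg/L × 2.78 L = 12.427 mg
gellan gum: 0.915 g per 100 mL × 2780 mL ÷ 100 = 25.437 g

arabinose 78.118 g; folic acid 12.427 mg; gellan gum 25.437 g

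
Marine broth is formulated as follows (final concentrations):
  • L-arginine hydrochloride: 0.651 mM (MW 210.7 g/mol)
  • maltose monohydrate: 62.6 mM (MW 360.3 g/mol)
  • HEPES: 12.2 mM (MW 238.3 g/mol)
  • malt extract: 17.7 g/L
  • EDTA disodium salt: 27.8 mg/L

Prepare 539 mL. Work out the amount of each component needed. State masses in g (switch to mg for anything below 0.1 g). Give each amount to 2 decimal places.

Target volume = 539 mL = 0.539 L.
L-arginine hydrochloride: 0.651 mmol/L × 210.7 mg/mmol × 0.539 L = 73.93 mg
maltose monohydrate: 62.6 mmol/L × 360.3 g/mol × 0.539 L ÷ 1000 = 12.16 g
HEPES: 12.2 mmol/L × 238.3 g/mol × 0.539 L ÷ 1000 = 1.57 g
malt extract: 17.7 g/L × 0.539 L = 9.54 g
EDTA disodium salt: 27.8 mg/L × 0.539 L = 14.98 mg

L-arginine hydrochloride 73.93 mg; maltose monohydrate 12.16 g; HEPES 1.57 g; malt extract 9.54 g; EDTA disodium salt 14.98 mg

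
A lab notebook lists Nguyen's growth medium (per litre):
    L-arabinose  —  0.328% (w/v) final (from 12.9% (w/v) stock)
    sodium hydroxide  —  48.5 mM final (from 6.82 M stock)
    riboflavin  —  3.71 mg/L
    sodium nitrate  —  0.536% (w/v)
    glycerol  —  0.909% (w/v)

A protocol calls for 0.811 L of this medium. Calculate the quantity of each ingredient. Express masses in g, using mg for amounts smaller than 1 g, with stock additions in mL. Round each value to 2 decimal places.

Working volume: 0.811 L.
L-arabinose: V = C2·V2/C1 = 0.328% ÷ 12.9% × 811 mL = 20.62 mL
sodium hydroxide: dilute stock: 48.5 mM × 811 mL ÷ 6820 mM = 5.77 mL
riboflavin: 3.71 mg/L × 0.811 L = 3.01 mg
sodium nitrate: 0.536% w/v = 5.36 g/L → 5.36 × 0.811 L = 4.35 g
glycerol: 0.909 g per 100 mL × 811 mL ÷ 100 = 7.37 g

L-arabinose 20.62 mL; sodium hydroxide 5.77 mL; riboflavin 3.01 mg; sodium nitrate 4.35 g; glycerol 7.37 g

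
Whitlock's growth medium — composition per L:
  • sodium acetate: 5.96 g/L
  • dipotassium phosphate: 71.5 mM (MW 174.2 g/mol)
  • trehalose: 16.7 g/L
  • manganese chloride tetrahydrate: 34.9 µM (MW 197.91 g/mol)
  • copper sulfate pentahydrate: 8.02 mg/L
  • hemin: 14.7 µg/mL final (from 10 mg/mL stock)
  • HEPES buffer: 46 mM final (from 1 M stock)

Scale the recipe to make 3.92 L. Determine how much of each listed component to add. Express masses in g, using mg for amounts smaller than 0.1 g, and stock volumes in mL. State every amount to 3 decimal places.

Scale factor relative to 1 L: 3.92.
sodium acetate: 5.96 g/L × 3.92 L = 23.363 g
dipotassium phosphate: 71.5 mmol/L × 174.2 g/mol × 3.92 L ÷ 1000 = 48.825 g
trehalose: 16.7 g/L × 3.92 L = 65.464 g
manganese chloride tetrahydrate: 34.9 µmol/L × 197.91 g/mol × 3.92 L ÷ 1000 = 27.076 mg
copper sulfate pentahydrate: 8.02 mg/L × 3.92 L = 31.438 mg
hemin: C1V1 = C2V2 → 14.7 µg/mL × 3920 mL ÷ 10000 µg/mL = 5.762 mL
HEPES buffer: C1V1 = C2V2 → 46 mM × 3920 mL ÷ 1000 mM = 180.320 mL

sodium acetate 23.363 g; dipotassium phosphate 48.825 g; trehalose 65.464 g; manganese chloride tetrahydrate 27.076 mg; copper sulfate pentahydrate 31.438 mg; hemin 5.762 mL; HEPES buffer 180.320 mL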